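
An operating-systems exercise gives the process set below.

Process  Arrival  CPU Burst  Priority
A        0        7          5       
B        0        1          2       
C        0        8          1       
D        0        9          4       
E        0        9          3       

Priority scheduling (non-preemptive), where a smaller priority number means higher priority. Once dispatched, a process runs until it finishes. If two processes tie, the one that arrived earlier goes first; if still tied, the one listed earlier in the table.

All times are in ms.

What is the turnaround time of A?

Gantt: | C 0-8 | B 8-9 | E 9-18 | D 18-27 | A 27-34 |
Completion: A=34  B=9  C=8  D=27  E=18
Turnaround(A) = completion − arrival = 34 − 0 = 34

34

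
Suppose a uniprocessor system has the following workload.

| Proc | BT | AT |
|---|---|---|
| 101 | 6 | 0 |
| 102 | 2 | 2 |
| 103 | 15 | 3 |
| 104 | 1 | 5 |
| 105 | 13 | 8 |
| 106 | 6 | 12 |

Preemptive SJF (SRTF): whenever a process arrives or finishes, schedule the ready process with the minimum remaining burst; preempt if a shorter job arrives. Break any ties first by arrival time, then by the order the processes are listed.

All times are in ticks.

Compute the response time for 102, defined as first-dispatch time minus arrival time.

Schedule: | 101 0-2 | 102 2-4 | 101 4-5 | 104 5-6 | 101 6-9 | 105 9-12 | 106 12-18 | 105 18-28 | 103 28-43 |
Completion: 101=9  102=4  103=43  104=6  105=28  106=18
Response(102) = first start − arrival = 2 − 2 = 0

0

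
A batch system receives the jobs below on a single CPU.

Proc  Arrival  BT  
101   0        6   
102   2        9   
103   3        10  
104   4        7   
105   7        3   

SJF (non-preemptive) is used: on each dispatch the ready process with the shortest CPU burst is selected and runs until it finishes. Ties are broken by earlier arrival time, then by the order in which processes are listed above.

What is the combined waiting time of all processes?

44

Gantt: | 101 0-6 | 104 6-13 | 105 13-16 | 102 16-25 | 103 25-35 |
Completion: 101=6  102=25  103=35  104=13  105=16
Turnaround (C−A): 101=6  102=23  103=32  104=9  105=9
Waiting = turnaround − burst: 101=0, 102=14, 103=22, 104=2, 105=6
Total waiting = 0 + 14 + 22 + 2 + 6 = 44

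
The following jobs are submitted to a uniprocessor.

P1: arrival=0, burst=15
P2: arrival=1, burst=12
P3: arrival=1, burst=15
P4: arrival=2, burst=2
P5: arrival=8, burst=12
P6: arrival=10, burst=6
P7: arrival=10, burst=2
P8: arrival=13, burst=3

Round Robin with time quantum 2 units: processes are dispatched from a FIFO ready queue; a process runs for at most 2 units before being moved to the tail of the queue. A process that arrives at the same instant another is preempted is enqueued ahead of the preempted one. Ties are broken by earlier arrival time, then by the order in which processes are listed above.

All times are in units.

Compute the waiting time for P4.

Schedule: | P1 0-2 | P2 2-4 | P3 4-6 | P4 6-8 | P1 8-10 | P2 10-12 | P3 12-14 | P5 14-16 | P6 16-18 | P7 18-20 | P1 20-22 | P2 22-24 | P8 24-26 | P3 26-28 | P5 28-30 | P6 30-32 | P1 32-34 | P2 34-36 | P8 36-37 | P3 37-39 | P5 39-41 | P6 41-43 | P1 43-45 | P2 45-47 | P3 47-49 | P5 49-51 | P1 51-53 | P2 53-55 | P3 55-57 | P5 57-59 | P1 59-61 | P3 61-63 | P5 63-65 | P1 65-66 | P3 66-67 |
Completion: P1=66  P2=55  P3=67  P4=8  P5=65  P6=43  P7=20  P8=37
Waiting(P4) = turnaround − burst = 6 − 2 = 4

4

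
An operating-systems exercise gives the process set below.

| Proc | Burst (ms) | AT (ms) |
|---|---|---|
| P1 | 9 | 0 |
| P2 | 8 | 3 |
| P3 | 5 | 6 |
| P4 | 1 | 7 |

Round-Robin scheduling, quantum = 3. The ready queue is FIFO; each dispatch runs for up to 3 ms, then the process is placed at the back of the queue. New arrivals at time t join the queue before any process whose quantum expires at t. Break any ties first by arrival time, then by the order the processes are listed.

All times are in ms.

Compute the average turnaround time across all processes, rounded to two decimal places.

Timeline: | P1 0-3 | P2 3-6 | P1 6-9 | P3 9-12 | P2 12-15 | P4 15-16 | P1 16-19 | P3 19-21 | P2 21-23 |
Completion: P1=19  P2=23  P3=21  P4=16
Turnaround times: P1=19, P2=20, P3=15, P4=9
Average turnaround = (19+20+15+9) / 4 = 63/4 = 15.75

15.75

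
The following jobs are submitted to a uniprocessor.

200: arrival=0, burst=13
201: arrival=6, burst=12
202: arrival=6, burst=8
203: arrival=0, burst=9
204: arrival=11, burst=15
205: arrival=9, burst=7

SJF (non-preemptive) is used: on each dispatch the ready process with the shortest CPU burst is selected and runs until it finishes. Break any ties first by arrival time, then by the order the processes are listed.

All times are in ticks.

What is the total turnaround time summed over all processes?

166

Gantt: | 203 0-9 | 205 9-16 | 202 16-24 | 201 24-36 | 200 36-49 | 204 49-64 |
Completion: 200=49  201=36  202=24  203=9  204=64  205=16
Turnaround (C−A): 200=49  201=30  202=18  203=9  204=53  205=7
Turnaround = completion − arrival: 200=49, 201=30, 202=18, 203=9, 204=53, 205=7
Total turnaround = 49 + 30 + 18 + 9 + 53 + 7 = 166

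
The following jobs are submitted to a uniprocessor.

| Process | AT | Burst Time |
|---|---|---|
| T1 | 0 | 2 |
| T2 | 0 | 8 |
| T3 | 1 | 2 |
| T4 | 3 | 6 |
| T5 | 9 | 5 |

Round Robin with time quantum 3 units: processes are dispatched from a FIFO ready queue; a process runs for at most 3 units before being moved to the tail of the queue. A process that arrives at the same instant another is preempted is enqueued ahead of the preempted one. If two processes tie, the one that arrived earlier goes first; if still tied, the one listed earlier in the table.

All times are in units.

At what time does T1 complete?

2

Timeline: | T1 0-2 | T2 2-5 | T3 5-7 | T4 7-10 | T2 10-13 | T5 13-16 | T4 16-19 | T2 19-21 | T5 21-23 |
Completion: T1=2  T2=21  T3=7  T4=19  T5=23
Turnaround (C−A): T1=2  T2=21  T3=6  T4=16  T5=14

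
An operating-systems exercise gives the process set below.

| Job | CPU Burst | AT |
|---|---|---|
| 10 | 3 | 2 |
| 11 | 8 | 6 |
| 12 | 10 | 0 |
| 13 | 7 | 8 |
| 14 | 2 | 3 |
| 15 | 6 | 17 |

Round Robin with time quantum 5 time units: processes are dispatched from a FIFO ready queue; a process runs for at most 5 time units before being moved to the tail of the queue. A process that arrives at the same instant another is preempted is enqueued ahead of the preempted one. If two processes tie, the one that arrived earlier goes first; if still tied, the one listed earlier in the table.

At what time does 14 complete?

10

Gantt: | 12 0-5 | 10 5-8 | 14 8-10 | 12 10-15 | 11 15-20 | 13 20-25 | 15 25-30 | 11 30-33 | 13 33-35 | 15 35-36 |
Completion: 10=8  11=33  12=15  13=35  14=10  15=36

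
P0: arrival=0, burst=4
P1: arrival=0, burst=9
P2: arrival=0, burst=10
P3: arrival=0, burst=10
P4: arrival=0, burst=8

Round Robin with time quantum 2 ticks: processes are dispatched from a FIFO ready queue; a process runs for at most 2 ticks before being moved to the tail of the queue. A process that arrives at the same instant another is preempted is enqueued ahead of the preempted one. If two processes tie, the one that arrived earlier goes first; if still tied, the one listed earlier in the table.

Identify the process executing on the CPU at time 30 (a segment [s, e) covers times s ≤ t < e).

Gantt: | P0 0-2 | P1 2-4 | P2 4-6 | P3 6-8 | P4 8-10 | P0 10-12 | P1 12-14 | P2 14-16 | P3 16-18 | P4 18-20 | P1 20-22 | P2 22-24 | P3 24-26 | P4 26-28 | P1 28-30 | P2 30-32 | P3 32-34 | P4 34-36 | P1 36-37 | P2 37-39 | P3 39-41 |
Completion: P0=12  P1=37  P2=39  P3=41  P4=36
Turnaround (C−A): P0=12  P1=37  P2=39  P3=41  P4=36

P2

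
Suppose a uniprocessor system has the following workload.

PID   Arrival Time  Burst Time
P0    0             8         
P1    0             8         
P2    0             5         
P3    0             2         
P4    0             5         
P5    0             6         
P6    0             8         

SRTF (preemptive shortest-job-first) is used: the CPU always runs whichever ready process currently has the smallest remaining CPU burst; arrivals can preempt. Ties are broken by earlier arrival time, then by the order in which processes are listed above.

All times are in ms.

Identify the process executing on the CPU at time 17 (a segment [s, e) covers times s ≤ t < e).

Gantt: | P3 0-2 | P2 2-7 | P4 7-12 | P5 12-18 | P0 18-26 | P1 26-34 | P6 34-42 |
Completion: P0=26  P1=34  P2=7  P3=2  P4=12  P5=18  P6=42

P5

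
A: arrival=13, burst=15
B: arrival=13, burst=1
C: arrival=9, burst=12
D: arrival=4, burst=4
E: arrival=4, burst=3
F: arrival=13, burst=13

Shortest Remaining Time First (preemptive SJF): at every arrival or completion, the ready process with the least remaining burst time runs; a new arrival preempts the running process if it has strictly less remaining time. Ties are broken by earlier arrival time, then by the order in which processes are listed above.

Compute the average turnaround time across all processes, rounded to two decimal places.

Timeline: | idle 0-4 | E 4-7 | D 7-11 | C 11-13 | B 13-14 | C 14-24 | F 24-37 | A 37-52 |
Completion: A=52  B=14  C=24  D=11  E=7  F=37
Turnaround (C−A): A=39  B=1  C=15  D=7  E=3  F=24
Turnaround times: A=39, B=1, C=15, D=7, E=3, F=24
Average turnaround = (39+1+15+7+3+24) / 6 = 89/6 = 14.83

14.83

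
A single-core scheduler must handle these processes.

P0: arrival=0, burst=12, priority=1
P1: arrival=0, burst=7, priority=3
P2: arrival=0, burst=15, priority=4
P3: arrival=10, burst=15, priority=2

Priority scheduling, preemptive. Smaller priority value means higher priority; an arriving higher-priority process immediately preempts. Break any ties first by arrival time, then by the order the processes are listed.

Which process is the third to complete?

P1

Schedule: | P0 0-12 | P3 12-27 | P1 27-34 | P2 34-49 |
Completion: P0=12  P1=34  P2=49  P3=27
Turnaround (C−A): P0=12  P1=34  P2=49  P3=17
Finish order: P0 → P3 → P1 → P2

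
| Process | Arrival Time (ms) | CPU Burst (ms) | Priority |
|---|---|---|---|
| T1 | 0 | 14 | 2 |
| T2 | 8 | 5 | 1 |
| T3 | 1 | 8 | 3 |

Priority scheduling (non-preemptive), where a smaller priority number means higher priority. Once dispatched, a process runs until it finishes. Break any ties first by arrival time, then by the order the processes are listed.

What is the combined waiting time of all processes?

Timeline: | T1 0-14 | T2 14-19 | T3 19-27 |
Completion: T1=14  T2=19  T3=27
Turnaround (C−A): T1=14  T2=11  T3=26
Waiting = turnaround − burst: T1=0, T2=6, T3=18
Total waiting = 0 + 6 + 18 = 24

24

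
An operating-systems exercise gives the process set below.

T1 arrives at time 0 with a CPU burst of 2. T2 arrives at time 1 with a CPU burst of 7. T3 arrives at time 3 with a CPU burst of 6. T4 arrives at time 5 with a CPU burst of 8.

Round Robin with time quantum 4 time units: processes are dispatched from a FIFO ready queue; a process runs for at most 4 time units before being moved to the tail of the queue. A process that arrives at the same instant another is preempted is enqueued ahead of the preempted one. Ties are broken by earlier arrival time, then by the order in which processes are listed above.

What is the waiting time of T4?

10

Timeline: | T1 0-2 | T2 2-6 | T3 6-10 | T4 10-14 | T2 14-17 | T3 17-19 | T4 19-23 |
Completion: T1=2  T2=17  T3=19  T4=23
Turnaround (C−A): T1=2  T2=16  T3=16  T4=18
Waiting(T4) = turnaround − burst = 18 − 8 = 10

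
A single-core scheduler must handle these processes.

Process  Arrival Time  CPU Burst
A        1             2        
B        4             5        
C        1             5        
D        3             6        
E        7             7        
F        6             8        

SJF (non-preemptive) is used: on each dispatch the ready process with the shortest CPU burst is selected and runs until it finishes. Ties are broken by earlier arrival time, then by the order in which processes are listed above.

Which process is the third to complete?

Timeline: | idle 0-1 | A 1-3 | C 3-8 | B 8-13 | D 13-19 | E 19-26 | F 26-34 |
Completion: A=3  B=13  C=8  D=19  E=26  F=34
Finish order: A → C → B → D → E → F

B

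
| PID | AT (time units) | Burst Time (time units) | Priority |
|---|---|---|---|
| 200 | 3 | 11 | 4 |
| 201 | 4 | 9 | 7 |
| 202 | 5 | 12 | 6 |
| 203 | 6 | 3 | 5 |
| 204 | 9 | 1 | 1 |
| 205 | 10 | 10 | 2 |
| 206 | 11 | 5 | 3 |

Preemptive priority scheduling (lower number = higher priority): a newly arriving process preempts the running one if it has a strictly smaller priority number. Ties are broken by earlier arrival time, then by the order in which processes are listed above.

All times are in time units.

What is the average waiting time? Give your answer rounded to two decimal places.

16.86

Timeline: | idle 0-3 | 200 3-9 | 204 9-10 | 205 10-20 | 206 20-25 | 200 25-30 | 203 30-33 | 202 33-45 | 201 45-54 |
Completion: 200=30  201=54  202=45  203=33  204=10  205=20  206=25
Waiting times: 200=16, 201=41, 202=28, 203=24, 204=0, 205=0, 206=9
Average waiting = (16+41+28+24+0+0+9) / 7 = 118/7 = 16.86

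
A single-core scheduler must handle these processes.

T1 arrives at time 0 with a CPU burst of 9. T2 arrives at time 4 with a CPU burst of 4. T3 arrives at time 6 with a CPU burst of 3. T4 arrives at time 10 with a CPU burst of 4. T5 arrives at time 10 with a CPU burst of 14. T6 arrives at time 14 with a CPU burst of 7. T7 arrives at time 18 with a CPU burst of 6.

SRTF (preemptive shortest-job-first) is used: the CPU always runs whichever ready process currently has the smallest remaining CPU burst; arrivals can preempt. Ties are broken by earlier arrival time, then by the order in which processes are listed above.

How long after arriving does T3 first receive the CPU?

Gantt: | T1 0-4 | T2 4-8 | T3 8-11 | T4 11-15 | T1 15-20 | T7 20-26 | T6 26-33 | T5 33-47 |
Completion: T1=20  T2=8  T3=11  T4=15  T5=47  T6=33  T7=26
Turnaround (C−A): T1=20  T2=4  T3=5  T4=5  T5=37  T6=19  T7=8
Response(T3) = first start − arrival = 8 − 6 = 2

2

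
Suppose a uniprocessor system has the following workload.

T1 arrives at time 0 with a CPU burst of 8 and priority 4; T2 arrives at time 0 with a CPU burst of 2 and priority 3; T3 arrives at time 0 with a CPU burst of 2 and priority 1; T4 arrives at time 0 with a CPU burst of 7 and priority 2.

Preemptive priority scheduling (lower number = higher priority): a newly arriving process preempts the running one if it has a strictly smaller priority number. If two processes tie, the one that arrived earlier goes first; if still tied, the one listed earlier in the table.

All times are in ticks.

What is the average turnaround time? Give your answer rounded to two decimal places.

Timeline: | T3 0-2 | T4 2-9 | T2 9-11 | T1 11-19 |
Completion: T1=19  T2=11  T3=2  T4=9
Turnaround times: T1=19, T2=11, T3=2, T4=9
Average turnaround = (19+11+2+9) / 4 = 41/4 = 10.25

10.25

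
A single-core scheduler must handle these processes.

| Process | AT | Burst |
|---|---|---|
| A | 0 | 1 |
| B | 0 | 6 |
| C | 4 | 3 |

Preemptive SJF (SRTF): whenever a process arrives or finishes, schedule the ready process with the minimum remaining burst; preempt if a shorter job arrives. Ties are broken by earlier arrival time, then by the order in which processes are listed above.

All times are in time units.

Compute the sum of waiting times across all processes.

4

Gantt: | A 0-1 | B 1-7 | C 7-10 |
Completion: A=1  B=7  C=10
Turnaround (C−A): A=1  B=7  C=6
Waiting = turnaround − burst: A=0, B=1, C=3
Total waiting = 0 + 1 + 3 = 4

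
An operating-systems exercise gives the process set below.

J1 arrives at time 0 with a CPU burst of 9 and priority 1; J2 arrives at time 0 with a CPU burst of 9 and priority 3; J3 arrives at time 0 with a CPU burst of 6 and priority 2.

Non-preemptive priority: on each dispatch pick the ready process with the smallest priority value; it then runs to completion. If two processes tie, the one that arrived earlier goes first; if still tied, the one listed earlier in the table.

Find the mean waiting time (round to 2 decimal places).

Schedule: | J1 0-9 | J3 9-15 | J2 15-24 |
Completion: J1=9  J2=24  J3=15
Turnaround (C−A): J1=9  J2=24  J3=15
Waiting times: J1=0, J2=15, J3=9
Average waiting = (0+15+9) / 3 = 24/3 = 8.00

8.00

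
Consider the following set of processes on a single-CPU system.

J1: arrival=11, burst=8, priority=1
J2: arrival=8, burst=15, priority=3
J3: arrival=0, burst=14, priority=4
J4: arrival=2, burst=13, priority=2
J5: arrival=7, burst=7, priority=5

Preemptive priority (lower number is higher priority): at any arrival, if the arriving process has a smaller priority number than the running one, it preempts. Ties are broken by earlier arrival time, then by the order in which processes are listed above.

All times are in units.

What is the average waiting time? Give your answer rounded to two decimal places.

Timeline: | J3 0-2 | J4 2-11 | J1 11-19 | J4 19-23 | J2 23-38 | J3 38-50 | J5 50-57 |
Completion: J1=19  J2=38  J3=50  J4=23  J5=57
Waiting times: J1=0, J2=15, J3=36, J4=8, J5=43
Average waiting = (0+15+36+8+43) / 5 = 102/5 = 20.40

20.40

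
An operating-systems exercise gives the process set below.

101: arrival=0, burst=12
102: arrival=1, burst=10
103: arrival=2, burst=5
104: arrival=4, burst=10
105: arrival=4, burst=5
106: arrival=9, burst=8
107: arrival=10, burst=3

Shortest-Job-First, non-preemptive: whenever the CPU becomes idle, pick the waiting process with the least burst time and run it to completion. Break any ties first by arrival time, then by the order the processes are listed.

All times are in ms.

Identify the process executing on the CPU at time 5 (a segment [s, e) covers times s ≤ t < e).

101

Timeline: | 101 0-12 | 107 12-15 | 103 15-20 | 105 20-25 | 106 25-33 | 102 33-43 | 104 43-53 |
Completion: 101=12  102=43  103=20  104=53  105=25  106=33  107=15
Turnaround (C−A): 101=12  102=42  103=18  104=49  105=21  106=24  107=5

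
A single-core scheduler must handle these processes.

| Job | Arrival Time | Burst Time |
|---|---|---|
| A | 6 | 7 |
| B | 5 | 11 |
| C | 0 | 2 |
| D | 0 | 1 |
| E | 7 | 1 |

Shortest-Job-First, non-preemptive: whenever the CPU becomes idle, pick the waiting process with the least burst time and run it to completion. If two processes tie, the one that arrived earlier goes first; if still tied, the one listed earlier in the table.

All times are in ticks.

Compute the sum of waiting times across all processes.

21

Timeline: | D 0-1 | C 1-3 | idle 3-5 | B 5-16 | E 16-17 | A 17-24 |
Completion: A=24  B=16  C=3  D=1  E=17
Waiting = turnaround − burst: A=11, B=0, C=1, D=0, E=9
Total waiting = 11 + 0 + 1 + 0 + 9 = 21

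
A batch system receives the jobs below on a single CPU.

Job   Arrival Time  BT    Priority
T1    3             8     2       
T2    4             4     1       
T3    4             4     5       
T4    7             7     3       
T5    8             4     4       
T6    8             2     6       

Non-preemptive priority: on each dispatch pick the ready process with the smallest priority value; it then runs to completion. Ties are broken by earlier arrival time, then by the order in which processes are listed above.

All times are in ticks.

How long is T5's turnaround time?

18

Schedule: | idle 0-3 | T1 3-11 | T2 11-15 | T4 15-22 | T5 22-26 | T3 26-30 | T6 30-32 |
Completion: T1=11  T2=15  T3=30  T4=22  T5=26  T6=32
Turnaround (C−A): T1=8  T2=11  T3=26  T4=15  T5=18  T6=24
Turnaround(T5) = completion − arrival = 26 − 8 = 18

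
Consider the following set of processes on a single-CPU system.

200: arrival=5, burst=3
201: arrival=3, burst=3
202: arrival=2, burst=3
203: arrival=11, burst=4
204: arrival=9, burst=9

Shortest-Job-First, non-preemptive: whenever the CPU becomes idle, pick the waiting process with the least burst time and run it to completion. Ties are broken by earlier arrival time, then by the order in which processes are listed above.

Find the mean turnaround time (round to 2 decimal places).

Gantt: | idle 0-2 | 202 2-5 | 201 5-8 | 200 8-11 | 203 11-15 | 204 15-24 |
Completion: 200=11  201=8  202=5  203=15  204=24
Turnaround (C−A): 200=6  201=5  202=3  203=4  204=15
Turnaround times: 200=6, 201=5, 202=3, 203=4, 204=15
Average turnaround = (6+5+3+4+15) / 5 = 33/5 = 6.60

6.60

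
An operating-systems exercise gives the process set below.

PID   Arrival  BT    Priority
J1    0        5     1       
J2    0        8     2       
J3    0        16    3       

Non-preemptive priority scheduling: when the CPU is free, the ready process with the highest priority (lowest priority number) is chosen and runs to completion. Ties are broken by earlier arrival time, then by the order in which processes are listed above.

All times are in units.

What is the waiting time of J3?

13

Timeline: | J1 0-5 | J2 5-13 | J3 13-29 |
Completion: J1=5  J2=13  J3=29
Turnaround (C−A): J1=5  J2=13  J3=29
Waiting(J3) = turnaround − burst = 29 − 16 = 13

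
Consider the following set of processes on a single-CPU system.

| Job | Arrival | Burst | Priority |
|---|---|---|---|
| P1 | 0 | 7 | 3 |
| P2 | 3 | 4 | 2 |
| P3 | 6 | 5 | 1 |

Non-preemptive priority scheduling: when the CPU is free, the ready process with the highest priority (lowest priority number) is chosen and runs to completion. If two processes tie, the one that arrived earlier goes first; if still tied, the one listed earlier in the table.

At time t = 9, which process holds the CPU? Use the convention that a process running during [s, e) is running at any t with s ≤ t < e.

P3

Schedule: | P1 0-7 | P3 7-12 | P2 12-16 |
Completion: P1=7  P2=16  P3=12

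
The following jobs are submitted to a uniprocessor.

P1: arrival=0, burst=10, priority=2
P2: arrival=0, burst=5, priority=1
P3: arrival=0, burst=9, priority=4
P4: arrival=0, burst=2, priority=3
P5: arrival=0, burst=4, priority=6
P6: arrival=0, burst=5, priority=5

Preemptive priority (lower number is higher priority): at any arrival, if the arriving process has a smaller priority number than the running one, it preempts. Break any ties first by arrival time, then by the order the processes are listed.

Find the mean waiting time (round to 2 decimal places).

15.67

Gantt: | P2 0-5 | P1 5-15 | P4 15-17 | P3 17-26 | P6 26-31 | P5 31-35 |
Completion: P1=15  P2=5  P3=26  P4=17  P5=35  P6=31
Waiting times: P1=5, P2=0, P3=17, P4=15, P5=31, P6=26
Average waiting = (5+0+17+15+31+26) / 6 = 94/6 = 15.67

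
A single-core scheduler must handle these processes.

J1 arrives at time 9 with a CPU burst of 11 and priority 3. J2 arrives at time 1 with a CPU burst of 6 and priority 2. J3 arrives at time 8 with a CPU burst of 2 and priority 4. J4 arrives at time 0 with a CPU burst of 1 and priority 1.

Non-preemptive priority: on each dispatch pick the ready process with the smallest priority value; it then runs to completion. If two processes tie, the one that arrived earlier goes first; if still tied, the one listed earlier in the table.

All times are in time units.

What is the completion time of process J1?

21

Gantt: | J4 0-1 | J2 1-7 | idle 7-8 | J3 8-10 | J1 10-21 |
Completion: J1=21  J2=7  J3=10  J4=1
Turnaround (C−A): J1=12  J2=6  J3=2  J4=1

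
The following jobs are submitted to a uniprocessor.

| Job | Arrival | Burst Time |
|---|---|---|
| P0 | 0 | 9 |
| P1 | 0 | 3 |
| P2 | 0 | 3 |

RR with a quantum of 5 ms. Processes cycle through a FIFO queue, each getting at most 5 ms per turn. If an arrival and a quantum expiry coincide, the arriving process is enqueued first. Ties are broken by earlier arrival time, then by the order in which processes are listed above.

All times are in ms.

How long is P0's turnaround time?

15

Gantt: | P0 0-5 | P1 5-8 | P2 8-11 | P0 11-15 |
Completion: P0=15  P1=8  P2=11
Turnaround (C−A): P0=15  P1=8  P2=11
Turnaround(P0) = completion − arrival = 15 − 0 = 15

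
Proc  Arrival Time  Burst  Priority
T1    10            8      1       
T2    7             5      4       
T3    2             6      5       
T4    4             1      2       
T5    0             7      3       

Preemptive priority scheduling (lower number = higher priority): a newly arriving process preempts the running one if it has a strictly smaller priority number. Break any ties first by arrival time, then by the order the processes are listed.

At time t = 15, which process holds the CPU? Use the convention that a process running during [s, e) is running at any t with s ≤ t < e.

Timeline: | T5 0-4 | T4 4-5 | T5 5-8 | T2 8-10 | T1 10-18 | T2 18-21 | T3 21-27 |
Completion: T1=18  T2=21  T3=27  T4=5  T5=8
Turnaround (C−A): T1=8  T2=14  T3=25  T4=1  T5=8

T1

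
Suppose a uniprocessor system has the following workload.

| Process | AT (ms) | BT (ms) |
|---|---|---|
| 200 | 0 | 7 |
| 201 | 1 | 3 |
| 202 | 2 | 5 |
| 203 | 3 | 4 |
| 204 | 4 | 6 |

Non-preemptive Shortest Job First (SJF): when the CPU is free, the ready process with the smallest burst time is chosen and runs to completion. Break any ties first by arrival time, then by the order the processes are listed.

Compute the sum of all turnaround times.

65

Gantt: | 200 0-7 | 201 7-10 | 203 10-14 | 202 14-19 | 204 19-25 |
Completion: 200=7  201=10  202=19  203=14  204=25
Turnaround (C−A): 200=7  201=9  202=17  203=11  204=21
Turnaround = completion − arrival: 200=7, 201=9, 202=17, 203=11, 204=21
Total turnaround = 7 + 9 + 17 + 11 + 21 = 65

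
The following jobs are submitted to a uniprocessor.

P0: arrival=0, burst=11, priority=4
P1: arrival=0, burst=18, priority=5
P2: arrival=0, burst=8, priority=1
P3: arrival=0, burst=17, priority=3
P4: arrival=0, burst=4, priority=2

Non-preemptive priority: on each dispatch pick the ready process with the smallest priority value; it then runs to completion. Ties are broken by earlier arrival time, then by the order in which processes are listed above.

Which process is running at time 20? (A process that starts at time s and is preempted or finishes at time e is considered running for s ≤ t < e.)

P3

Gantt: | P2 0-8 | P4 8-12 | P3 12-29 | P0 29-40 | P1 40-58 |
Completion: P0=40  P1=58  P2=8  P3=29  P4=12
Turnaround (C−A): P0=40  P1=58  P2=8  P3=29  P4=12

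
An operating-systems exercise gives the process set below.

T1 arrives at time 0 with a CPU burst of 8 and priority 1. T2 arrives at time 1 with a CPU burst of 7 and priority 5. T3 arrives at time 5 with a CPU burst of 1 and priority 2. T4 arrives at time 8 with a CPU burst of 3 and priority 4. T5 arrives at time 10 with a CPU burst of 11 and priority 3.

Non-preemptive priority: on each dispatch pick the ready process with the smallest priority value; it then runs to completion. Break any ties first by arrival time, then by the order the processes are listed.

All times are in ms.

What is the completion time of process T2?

30

Timeline: | T1 0-8 | T3 8-9 | T4 9-12 | T5 12-23 | T2 23-30 |
Completion: T1=8  T2=30  T3=9  T4=12  T5=23
Turnaround (C−A): T1=8  T2=29  T3=4  T4=4  T5=13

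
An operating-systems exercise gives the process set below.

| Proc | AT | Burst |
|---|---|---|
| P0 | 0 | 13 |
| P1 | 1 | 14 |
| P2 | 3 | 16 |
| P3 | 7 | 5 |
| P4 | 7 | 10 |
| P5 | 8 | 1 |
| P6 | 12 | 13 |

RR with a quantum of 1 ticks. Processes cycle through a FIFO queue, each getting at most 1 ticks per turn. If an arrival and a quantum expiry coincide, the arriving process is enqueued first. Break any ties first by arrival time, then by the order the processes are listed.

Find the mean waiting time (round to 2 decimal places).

Schedule: | P0 0-1 | P1 1-2 | P0 2-3 | P1 3-4 | P2 4-5 | P0 5-6 | P1 6-7 | P2 7-8 | P0 8-9 | P3 9-10 | P4 10-11 | P1 11-12 | P5 12-13 | P2 13-14 | P0 14-15 | P3 15-16 | P4 16-17 | P6 17-18 | P1 18-19 | P2 19-20 | P0 20-21 | P3 21-22 | P4 22-23 | P6 23-24 | P1 24-25 | P2 25-26 | P0 26-27 | P3 27-28 | P4 28-29 | P6 29-30 | P1 30-31 | P2 31-32 | P0 32-33 | P3 33-34 | P4 34-35 | P6 35-36 | P1 36-37 | P2 37-38 | P0 38-39 | P4 39-40 | P6 40-41 | P1 41-42 | P2 42-43 | P0 43-44 | P4 44-45 | P6 45-46 | P1 46-47 | P2 47-48 | P0 48-49 | P4 49-50 | P6 50-51 | P1 51-52 | P2 52-53 | P0 53-54 | P4 54-55 | P6 55-56 | P1 56-57 | P2 57-58 | P0 58-59 | P4 59-60 | P6 60-61 | P1 61-62 | P2 62-63 | P6 63-64 | P1 64-65 | P2 65-66 | P6 66-67 | P2 67-68 | P6 68-69 | P2 69-70 | P6 70-71 | P2 71-72 |
Completion: P0=59  P1=65  P2=72  P3=34  P4=60  P5=13  P6=71
Waiting times: P0=46, P1=50, P2=53, P3=22, P4=43, P5=4, P6=46
Average waiting = (46+50+53+22+43+4+46) / 7 = 264/7 = 37.71

37.71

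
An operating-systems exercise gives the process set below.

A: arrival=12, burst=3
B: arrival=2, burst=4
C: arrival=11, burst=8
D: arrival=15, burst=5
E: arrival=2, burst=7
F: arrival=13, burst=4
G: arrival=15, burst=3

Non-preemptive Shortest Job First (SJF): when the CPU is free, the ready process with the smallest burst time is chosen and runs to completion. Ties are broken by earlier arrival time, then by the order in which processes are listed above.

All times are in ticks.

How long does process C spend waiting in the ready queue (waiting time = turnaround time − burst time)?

Schedule: | idle 0-2 | B 2-6 | E 6-13 | A 13-16 | G 16-19 | F 19-23 | D 23-28 | C 28-36 |
Completion: A=16  B=6  C=36  D=28  E=13  F=23  G=19
Waiting(C) = turnaround − burst = 25 − 8 = 17

17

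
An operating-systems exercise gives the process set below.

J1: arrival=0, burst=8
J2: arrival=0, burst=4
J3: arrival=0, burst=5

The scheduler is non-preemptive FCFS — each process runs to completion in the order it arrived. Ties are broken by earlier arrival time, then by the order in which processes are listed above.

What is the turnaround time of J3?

Schedule: | J1 0-8 | J2 8-12 | J3 12-17 |
Completion: J1=8  J2=12  J3=17
Turnaround(J3) = completion − arrival = 17 − 0 = 17

17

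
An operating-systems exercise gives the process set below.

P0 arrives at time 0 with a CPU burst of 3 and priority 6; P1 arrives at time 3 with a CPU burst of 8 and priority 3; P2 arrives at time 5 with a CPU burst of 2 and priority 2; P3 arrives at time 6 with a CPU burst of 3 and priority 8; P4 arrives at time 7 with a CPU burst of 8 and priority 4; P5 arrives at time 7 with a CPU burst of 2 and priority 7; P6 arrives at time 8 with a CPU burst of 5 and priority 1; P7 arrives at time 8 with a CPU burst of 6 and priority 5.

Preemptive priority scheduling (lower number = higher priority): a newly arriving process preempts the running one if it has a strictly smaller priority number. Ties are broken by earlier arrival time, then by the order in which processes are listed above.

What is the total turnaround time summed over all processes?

Schedule: | P0 0-3 | P1 3-5 | P2 5-7 | P1 7-8 | P6 8-13 | P1 13-18 | P4 18-26 | P7 26-32 | P5 32-34 | P3 34-37 |
Completion: P0=3  P1=18  P2=7  P3=37  P4=26  P5=34  P6=13  P7=32
Turnaround (C−A): P0=3  P1=15  P2=2  P3=31  P4=19  P5=27  P6=5  P7=24
Turnaround = completion − arrival: P0=3, P1=15, P2=2, P3=31, P4=19, P5=27, P6=5, P7=24
Total turnaround = 3 + 15 + 2 + 31 + 19 + 27 + 5 + 24 = 126

126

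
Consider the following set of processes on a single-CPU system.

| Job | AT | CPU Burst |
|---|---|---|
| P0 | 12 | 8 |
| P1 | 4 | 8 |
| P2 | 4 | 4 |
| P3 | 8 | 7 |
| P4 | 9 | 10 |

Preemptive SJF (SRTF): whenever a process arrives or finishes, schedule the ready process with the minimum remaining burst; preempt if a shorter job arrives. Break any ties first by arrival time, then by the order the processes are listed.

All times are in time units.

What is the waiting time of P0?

Schedule: | idle 0-4 | P2 4-8 | P3 8-15 | P1 15-23 | P0 23-31 | P4 31-41 |
Completion: P0=31  P1=23  P2=8  P3=15  P4=41
Waiting(P0) = turnaround − burst = 19 − 8 = 11

11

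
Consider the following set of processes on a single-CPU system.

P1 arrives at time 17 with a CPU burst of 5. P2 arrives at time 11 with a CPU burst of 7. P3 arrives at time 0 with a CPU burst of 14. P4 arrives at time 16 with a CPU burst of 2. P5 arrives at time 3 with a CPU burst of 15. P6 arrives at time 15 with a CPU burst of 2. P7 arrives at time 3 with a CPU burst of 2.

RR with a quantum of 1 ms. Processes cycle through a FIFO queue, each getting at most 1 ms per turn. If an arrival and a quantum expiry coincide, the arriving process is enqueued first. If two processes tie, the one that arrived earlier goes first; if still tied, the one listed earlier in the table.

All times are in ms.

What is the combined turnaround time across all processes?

162

Timeline: | P3 0-3 | P5 3-4 | P7 4-5 | P3 5-6 | P5 6-7 | P7 7-8 | P3 8-9 | P5 9-10 | P3 10-11 | P5 11-12 | P2 12-13 | P3 13-14 | P5 14-15 | P2 15-16 | P3 16-17 | P6 17-18 | P5 18-19 | P4 19-20 | P2 20-21 | P1 21-22 | P3 22-23 | P6 23-24 | P5 24-25 | P4 25-26 | P2 26-27 | P1 27-28 | P3 28-29 | P5 29-30 | P2 30-31 | P1 31-32 | P3 32-33 | P5 33-34 | P2 34-35 | P1 35-36 | P3 36-37 | P5 37-38 | P2 38-39 | P1 39-40 | P3 40-41 | P5 41-42 | P3 42-43 | P5 43-47 |
Completion: P1=40  P2=39  P3=43  P4=26  P5=47  P6=24  P7=8
Turnaround (C−A): P1=23  P2=28  P3=43  P4=10  P5=44  P6=9  P7=5
Turnaround = completion − arrival: P1=23, P2=28, P3=43, P4=10, P5=44, P6=9, P7=5
Total turnaround = 23 + 28 + 43 + 10 + 44 + 9 + 5 = 162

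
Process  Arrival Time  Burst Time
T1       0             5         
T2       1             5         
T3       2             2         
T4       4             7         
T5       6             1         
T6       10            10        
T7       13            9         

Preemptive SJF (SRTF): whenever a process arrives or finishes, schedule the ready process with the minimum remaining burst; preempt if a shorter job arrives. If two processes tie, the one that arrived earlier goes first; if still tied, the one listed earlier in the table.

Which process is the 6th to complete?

T7

Timeline: | T1 0-2 | T3 2-4 | T1 4-7 | T5 7-8 | T2 8-13 | T4 13-20 | T7 20-29 | T6 29-39 |
Completion: T1=7  T2=13  T3=4  T4=20  T5=8  T6=39  T7=29
Turnaround (C−A): T1=7  T2=12  T3=2  T4=16  T5=2  T6=29  T7=16
Finish order: T3 → T1 → T5 → T2 → T4 → T7 → T6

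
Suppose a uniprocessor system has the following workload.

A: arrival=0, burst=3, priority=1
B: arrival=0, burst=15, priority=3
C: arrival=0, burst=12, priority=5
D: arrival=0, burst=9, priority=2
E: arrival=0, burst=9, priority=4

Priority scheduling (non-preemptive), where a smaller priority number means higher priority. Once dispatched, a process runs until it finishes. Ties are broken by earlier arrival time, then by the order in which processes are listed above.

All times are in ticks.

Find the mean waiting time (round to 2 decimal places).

15.60

Gantt: | A 0-3 | D 3-12 | B 12-27 | E 27-36 | C 36-48 |
Completion: A=3  B=27  C=48  D=12  E=36
Turnaround (C−A): A=3  B=27  C=48  D=12  E=36
Waiting times: A=0, B=12, C=36, D=3, E=27
Average waiting = (0+12+36+3+27) / 5 = 78/5 = 15.60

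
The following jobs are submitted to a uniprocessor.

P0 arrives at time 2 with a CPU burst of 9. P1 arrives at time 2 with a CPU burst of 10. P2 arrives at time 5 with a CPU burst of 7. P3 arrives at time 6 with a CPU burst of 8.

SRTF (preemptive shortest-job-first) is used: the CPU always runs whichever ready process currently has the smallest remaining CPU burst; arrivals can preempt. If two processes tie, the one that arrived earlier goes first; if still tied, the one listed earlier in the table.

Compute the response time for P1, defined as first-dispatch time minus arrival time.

24

Timeline: | idle 0-2 | P0 2-11 | P2 11-18 | P3 18-26 | P1 26-36 |
Completion: P0=11  P1=36  P2=18  P3=26
Turnaround (C−A): P0=9  P1=34  P2=13  P3=20
Response(P1) = first start − arrival = 26 − 2 = 24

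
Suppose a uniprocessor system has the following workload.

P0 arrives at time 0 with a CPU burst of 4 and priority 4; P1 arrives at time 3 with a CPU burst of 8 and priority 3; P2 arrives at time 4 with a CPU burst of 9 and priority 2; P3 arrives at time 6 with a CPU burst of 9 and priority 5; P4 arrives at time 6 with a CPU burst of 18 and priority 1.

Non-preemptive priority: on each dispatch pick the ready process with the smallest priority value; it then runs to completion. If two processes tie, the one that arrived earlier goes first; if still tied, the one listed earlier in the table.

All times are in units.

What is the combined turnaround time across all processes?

Schedule: | P0 0-4 | P2 4-13 | P4 13-31 | P1 31-39 | P3 39-48 |
Completion: P0=4  P1=39  P2=13  P3=48  P4=31
Turnaround (C−A): P0=4  P1=36  P2=9  P3=42  P4=25
Turnaround = completion − arrival: P0=4, P1=36, P2=9, P3=42, P4=25
Total turnaround = 4 + 36 + 9 + 42 + 25 = 116

116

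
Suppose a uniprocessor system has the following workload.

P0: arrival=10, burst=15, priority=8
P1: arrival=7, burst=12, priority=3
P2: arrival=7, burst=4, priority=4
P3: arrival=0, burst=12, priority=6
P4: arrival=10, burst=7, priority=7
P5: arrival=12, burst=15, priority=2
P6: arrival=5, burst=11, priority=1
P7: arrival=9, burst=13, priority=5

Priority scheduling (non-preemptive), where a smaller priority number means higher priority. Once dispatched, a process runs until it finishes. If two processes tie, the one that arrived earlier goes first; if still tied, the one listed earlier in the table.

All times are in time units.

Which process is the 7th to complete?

Timeline: | P3 0-12 | P6 12-23 | P5 23-38 | P1 38-50 | P2 50-54 | P7 54-67 | P4 67-74 | P0 74-89 |
Completion: P0=89  P1=50  P2=54  P3=12  P4=74  P5=38  P6=23  P7=67
Turnaround (C−A): P0=79  P1=43  P2=47  P3=12  P4=64  P5=26  P6=18  P7=58
Finish order: P3 → P6 → P5 → P1 → P2 → P7 → P4 → P0

P4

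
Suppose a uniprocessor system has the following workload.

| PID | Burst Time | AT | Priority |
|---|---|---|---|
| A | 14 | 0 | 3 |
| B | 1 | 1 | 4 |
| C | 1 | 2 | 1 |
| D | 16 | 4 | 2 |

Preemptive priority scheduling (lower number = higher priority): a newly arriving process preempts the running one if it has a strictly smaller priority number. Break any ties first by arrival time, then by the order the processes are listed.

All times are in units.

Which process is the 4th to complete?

B

Schedule: | A 0-2 | C 2-3 | A 3-4 | D 4-20 | A 20-31 | B 31-32 |
Completion: A=31  B=32  C=3  D=20
Turnaround (C−A): A=31  B=31  C=1  D=16
Finish order: C → D → A → B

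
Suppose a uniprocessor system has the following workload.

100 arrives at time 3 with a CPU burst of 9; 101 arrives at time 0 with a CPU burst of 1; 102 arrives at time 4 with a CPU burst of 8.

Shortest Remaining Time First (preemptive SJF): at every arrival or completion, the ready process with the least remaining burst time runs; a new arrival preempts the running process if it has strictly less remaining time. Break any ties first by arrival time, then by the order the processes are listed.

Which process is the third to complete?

102

Timeline: | 101 0-1 | idle 1-3 | 100 3-12 | 102 12-20 |
Completion: 100=12  101=1  102=20
Turnaround (C−A): 100=9  101=1  102=16
Finish order: 101 → 100 → 102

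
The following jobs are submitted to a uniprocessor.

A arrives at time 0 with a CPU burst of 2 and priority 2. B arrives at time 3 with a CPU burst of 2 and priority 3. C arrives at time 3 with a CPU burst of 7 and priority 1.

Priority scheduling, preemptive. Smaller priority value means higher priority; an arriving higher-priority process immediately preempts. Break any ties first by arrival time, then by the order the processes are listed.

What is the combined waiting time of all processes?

Gantt: | A 0-2 | idle 2-3 | C 3-10 | B 10-12 |
Completion: A=2  B=12  C=10
Turnaround (C−A): A=2  B=9  C=7
Waiting = turnaround − burst: A=0, B=7, C=0
Total waiting = 0 + 7 + 0 = 7

7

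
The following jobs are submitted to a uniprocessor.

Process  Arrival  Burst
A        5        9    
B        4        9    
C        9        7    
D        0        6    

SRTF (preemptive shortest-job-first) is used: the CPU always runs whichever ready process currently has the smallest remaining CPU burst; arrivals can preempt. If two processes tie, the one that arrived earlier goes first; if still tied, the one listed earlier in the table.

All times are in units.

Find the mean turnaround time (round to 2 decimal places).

14.00

Timeline: | D 0-6 | B 6-15 | C 15-22 | A 22-31 |
Completion: A=31  B=15  C=22  D=6
Turnaround times: A=26, B=11, C=13, D=6
Average turnaround = (26+11+13+6) / 4 = 56/4 = 14.00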